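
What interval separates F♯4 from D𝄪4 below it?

diminished third

Descending from F#4 to D##4 is the same interval as ascending D##4 to F#4.
D to F spans three letter names (D-E-F): a third.
D##4 to F#4 spans 2 semitones — two semitones narrower than the major third (4) — giving a diminished third.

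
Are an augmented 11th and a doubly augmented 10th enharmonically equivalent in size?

Both span 18 semitones: an augmented eleventh and a doubly augmented tenth are the same chromatic distance.

Yes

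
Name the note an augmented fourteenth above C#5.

B##6

Counting seven letter names plus an octave up from C lands on B.
An augmented fourteenth is 24 semitones; 24 semitones up from C#5 gives B##6.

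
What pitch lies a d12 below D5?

The twelfth's letter: D down five letter names plus an octave → G.
A diminished twelfth spans 18 semitones, so from D5 the target pitch is G#3.

G#3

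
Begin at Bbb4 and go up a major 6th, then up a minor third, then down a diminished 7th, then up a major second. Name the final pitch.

Up a major sixth from Bbb4: Gb5 (9 semitones up).
A minor third up from Gb5 is Bbb5.
Down a diminished seventh from Bbb5: C5 (9 semitones down).
Up a major second from C5: D5 (2 semitones up).

D5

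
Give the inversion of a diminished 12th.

First reduce the compound diminished twelfth to its simple form, a diminished fifth.
Interval numbers invert to sum to nine: 5 + 4 = 9, so a fifth inverts to a fourth.
Quality inverts too: diminished becomes augmented. That makes the inversion an augmented fourth.

augmented 4th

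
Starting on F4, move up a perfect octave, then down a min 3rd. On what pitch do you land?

F4 up a perfect octave → F5 (12 semitones).
F5 down a minor third → D5 (3 semitones).

D5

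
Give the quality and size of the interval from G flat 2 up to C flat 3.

G to C spans four letter names (G-A-B-C): a fourth.
Counting semitones, Gb2→Cb3 is 5, which is the perfect fourth.

P4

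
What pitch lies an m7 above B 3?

A 4

Counting seven letter names up from B lands on A.
A minor seventh is 10 semitones; 10 semitones up from B3 gives A4.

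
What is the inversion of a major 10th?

First reduce the compound major tenth to its simple form, a major third.
Interval numbers invert to sum to nine: 3 + 6 = 9, so a third inverts to a sixth.
Quality inverts too: major becomes minor. That makes the inversion a minor sixth.

minor sixth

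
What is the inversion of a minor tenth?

major sixth

First reduce the compound minor tenth to its simple form, a minor third.
Inverted interval numbers add to nine, so a third pairs with a sixth (3 + 6 = 9).
Quality inverts too: minor becomes major. That makes the inversion a major sixth.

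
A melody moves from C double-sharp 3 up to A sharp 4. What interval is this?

m13

C to A spans six letter names (C-D-E-F-G-A), plus an octave — that makes it a thirteenth of some quality.
At 20 semitones, C##3→A#4 falls one short of a major thirteenth: minor.
(Equivalently, a compound minor sixth: a minor sixth plus an octave.)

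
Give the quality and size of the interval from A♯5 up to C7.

A to C spans three letter names (A-B-C), plus an octave — that makes it a tenth of some quality.
A major tenth would be 16 semitones; A#5 to C7 is 14, two semitones narrower, so the interval is diminished.
(Equivalently, a compound diminished third: a diminished third plus an octave.)

diminished tenth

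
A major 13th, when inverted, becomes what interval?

First reduce the compound major thirteenth to its simple form, a major sixth.
Inverted interval numbers add to nine, so a sixth pairs with a third (6 + 3 = 9).
And major becomes minor under inversion, so we get a minor third.

minor 3rd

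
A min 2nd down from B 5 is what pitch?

The second takes the letter from B down to A.
A minor second spans 1 semitone, so from B5 the target pitch is A#5.

A sharp 5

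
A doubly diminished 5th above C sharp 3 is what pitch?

G flat 3

The fifth takes the letter from C up to G.
A doubly diminished fifth spans 5 semitones, so from C#3 the target pitch is Gb3.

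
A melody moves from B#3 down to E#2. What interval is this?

perfect twelfth

Descending from B#3 to E#2 is the same interval as ascending E#2 to B#3.
E to B spans five letter names (E-F-G-A-B), plus an octave — that makes it a twelfth of some quality.
The perfect twelfth spans 19 semitones, and E#2 to B#3 is exactly 19 semitones — so this is a perfect twelfth.
(Equivalently, a compound perfect fifth: a perfect fifth plus an octave.)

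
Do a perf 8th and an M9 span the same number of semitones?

No

A perfect octave is 12 semitones but a major ninth is 14 semitones — different sizes.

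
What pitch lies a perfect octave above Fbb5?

For an octave the letter name doesn't change: still F, an octave up.
A perfect octave spans 12 semitones, so from Fbb5 the target pitch is Fbb6.

Fbb6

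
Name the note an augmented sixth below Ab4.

Six letter names down from A: C.
Moving 10 semitones down from Ab4 (the size of an augmented sixth) reaches Cbb4.

Cbb4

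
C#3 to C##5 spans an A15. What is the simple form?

A8

Each octave removed subtracts seven from the number: 15 − 7 = 8.
So an augmented fifteenth is an octave plus an augmented octave. The quality is unchanged.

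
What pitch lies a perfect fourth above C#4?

Counting four letter names up from C lands on F.
Moving 5 semitones up from C#4 (the size of a perfect fourth) reaches F#4.

F#4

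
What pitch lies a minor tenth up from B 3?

Counting three letter names plus an octave up from B lands on D.
A minor tenth spans 15 semitones, so from B3 the target pitch is D5.

D 5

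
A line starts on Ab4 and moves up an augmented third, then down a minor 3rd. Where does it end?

A#4

Ab4 up an augmented third → C#5 (5 semitones).
Down a minor third from C#5: A#4 (3 semitones down).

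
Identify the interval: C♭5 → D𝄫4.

Descending from Cb5 to Dbb4 is the same interval as ascending Dbb4 to Cb5.
D to C spans seven letter names (D-E-F-G-A-B-C): a seventh.
The major seventh spans 11 semitones, and Dbb4 to Cb5 is exactly 11 semitones — so this is a major seventh.

major 7th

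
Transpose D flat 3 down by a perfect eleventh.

A flat 1

Counting four letter names plus an octave down from D lands on A.
A perfect eleventh spans 17 semitones, so from Db3 the target pitch is Ab1.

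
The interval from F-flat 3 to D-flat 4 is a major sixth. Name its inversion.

m3

Inverted interval numbers add to nine, so a sixth pairs with a third (6 + 3 = 9).
Quality inverts too: major becomes minor. That makes the inversion a minor third.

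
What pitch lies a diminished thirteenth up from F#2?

Db4

Counting six letter names plus an octave up from F lands on D.
A diminished thirteenth is 19 semitones; 19 semitones up from F#2 gives Db4.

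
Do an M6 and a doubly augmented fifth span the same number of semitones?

A major sixth = 9 semitones = a doubly augmented fifth; enharmonically equal.

Yes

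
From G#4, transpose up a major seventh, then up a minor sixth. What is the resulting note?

A major seventh up from G#4 is F##5.
A minor sixth up from F##5 is D#6.

D#6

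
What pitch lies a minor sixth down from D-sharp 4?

F-double-sharp 3

Counting six letter names down from D lands on F.
Moving 8 semitones down from D#4 (the size of a minor sixth) reaches F##3.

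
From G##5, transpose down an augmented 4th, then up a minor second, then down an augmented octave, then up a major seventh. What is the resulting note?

G##5 down an augmented fourth → D#5 (6 semitones).
D#5 up a minor second → E5 (1 semitone).
An augmented octave down from E5 is Eb4.
Up a major seventh from Eb4: D5 (11 semitones up).

D5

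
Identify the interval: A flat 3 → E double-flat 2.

Descending from Ab3 to Ebb2 is the same interval as ascending Ebb2 to Ab3.
E to A spans four letter names (E-F-G-A), plus an octave: an eleventh.
Ebb2 to Ab3 spans 18 semitones — one semitone wider than the perfect eleventh (17) — giving an augmented eleventh.
(Equivalently, a compound augmented fourth: an augmented fourth plus an octave.)

augmented 11th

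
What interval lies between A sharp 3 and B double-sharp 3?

augmented second

A to B spans two letter names (A-B): a second.
The major second is 2 semitones; here we have 3, one semitone wider: augmented.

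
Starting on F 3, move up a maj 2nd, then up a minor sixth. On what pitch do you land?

A major second up from F3 is G3.
A minor sixth up from G3 is Eb4.

E flat 4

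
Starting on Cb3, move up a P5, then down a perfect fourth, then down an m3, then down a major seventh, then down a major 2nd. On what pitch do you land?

Bbb1

A perfect fifth up from Cb3 is Gb3.
Gb3 down a perfect fourth → Db3 (5 semitones).
A minor third down from Db3 is Bb2.
Bb2 down a major seventh → Cb2 (11 semitones).
A major second down from Cb2 is Bbb1.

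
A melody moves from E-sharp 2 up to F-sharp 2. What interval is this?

minor second

E to F spans two letter names (E-F), so the interval is some kind of second.
E#2 to F#2 is 1 semitone, a half step short of the major second (2), so this is minor.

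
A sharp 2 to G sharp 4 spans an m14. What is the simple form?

Take out an octave (7 from the number): 14 − 7 = 7.
So a minor fourteenth is an octave plus a minor seventh. The quality is unchanged.

m7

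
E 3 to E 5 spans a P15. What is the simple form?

perfect 8th

Take out an octave (7 from the number): 15 − 7 = 8.
So a perfect fifteenth is an octave plus a perfect octave. The quality is unchanged.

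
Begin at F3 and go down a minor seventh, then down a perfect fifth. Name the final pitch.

Down a minor seventh from F3: G2 (10 semitones down).
G2 down a perfect fifth → C2 (7 semitones).

C2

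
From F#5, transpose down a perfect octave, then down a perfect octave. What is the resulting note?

F#5 down a perfect octave → F#4 (12 semitones).
F#4 down a perfect octave → F#3 (12 semitones).

F#3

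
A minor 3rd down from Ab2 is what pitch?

F2

Three letter names down from A: F.
A minor third spans 3 semitones, so from Ab2 the target pitch is F2.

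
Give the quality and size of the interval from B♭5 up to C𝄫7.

B to C spans two letter names (B-C), plus an octave — that makes it a ninth of some quality.
A major ninth would be 14 semitones; Bb5 to Cbb7 is 12, two semitones narrower, so the interval is diminished.

d9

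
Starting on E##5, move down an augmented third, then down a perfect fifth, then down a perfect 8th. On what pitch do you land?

F#3

E##5 down an augmented third → C#5 (5 semitones).
C#5 down a perfect fifth → F#4 (7 semitones).
A perfect octave down from F#4 is F#3.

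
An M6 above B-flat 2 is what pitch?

The sixth takes the letter from B up to G.
A major sixth spans 9 semitones, so from Bb2 the target pitch is G3.

G 3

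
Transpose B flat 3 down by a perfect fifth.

The fifth takes the letter from B down to E.
A perfect fifth is 7 semitones; 7 semitones down from Bb3 gives Eb3.

E flat 3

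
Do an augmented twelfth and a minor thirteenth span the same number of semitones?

An augmented twelfth = 20 semitones = a minor thirteenth; enharmonically equal.

Yes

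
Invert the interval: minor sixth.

major third

Inverted interval numbers add to nine, so a sixth pairs with a third (6 + 3 = 9).
The quality also flips — minor becomes major — giving a major third.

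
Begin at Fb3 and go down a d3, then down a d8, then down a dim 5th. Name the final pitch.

G##1

A diminished third down from Fb3 is D3.
A diminished octave down from D3 is D#2.
Down a diminished fifth from D#2: G##1 (6 semitones down).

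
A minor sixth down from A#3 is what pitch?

C##3

The sixth takes the letter from A down to C.
Moving 8 semitones down from A#3 (the size of a minor sixth) reaches C##3.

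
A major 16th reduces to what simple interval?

major 2nd

Each octave removed subtracts seven from the number: 16 − 14 = 2.
So a major sixteenth is 2 octaves plus a major second. The quality is unchanged.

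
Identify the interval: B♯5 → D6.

B to D spans three letter names (B-C-D) — that makes it a third of some quality.
B#5 to D6 spans 2 semitones — two semitones narrower than the major third (4) — giving a diminished third.

diminished 3rd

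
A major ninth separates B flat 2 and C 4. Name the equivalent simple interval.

Take out an octave (7 from the number): 9 − 7 = 2.
So a major ninth is an octave plus a major second. The quality is unchanged.

major 2nd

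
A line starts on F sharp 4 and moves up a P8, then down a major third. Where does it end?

F#4 up a perfect octave → F#5 (12 semitones).
Down a major third from F#5: D5 (4 semitones down).

D 5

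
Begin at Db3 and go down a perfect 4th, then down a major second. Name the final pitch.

Db3 down a perfect fourth → Ab2 (5 semitones).
Down a major second from Ab2: Gb2 (2 semitones down).

Gb2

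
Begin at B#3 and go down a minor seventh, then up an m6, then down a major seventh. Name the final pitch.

B2

Down a minor seventh from B#3: C##3 (10 semitones down).
A minor sixth up from C##3 is A#3.
A major seventh down from A#3 is B2.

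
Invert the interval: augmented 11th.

First reduce the compound augmented eleventh to its simple form, an augmented fourth.
Interval numbers invert to sum to nine: 4 + 5 = 9, so a fourth inverts to a fifth.
The quality also flips — augmented becomes diminished — giving a diminished fifth.

diminished fifth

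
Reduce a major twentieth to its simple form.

Take out 2 octaves (14 from the number): 20 − 14 = 6.
Quality carries through unchanged, so the simple form is a major sixth.

M6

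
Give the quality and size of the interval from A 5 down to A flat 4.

Descending from A5 to Ab4 is the same interval as ascending Ab4 to A5.
A to A is the same letter name, plus an octave, so the interval is some kind of octave.
A perfect octave would be 12 semitones; Ab4 to A5 is 13, one semitone wider, so the interval is augmented.

A8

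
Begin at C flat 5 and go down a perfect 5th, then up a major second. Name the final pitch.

G flat 4

A perfect fifth down from Cb5 is Fb4.
Fb4 up a major second → Gb4 (2 semitones).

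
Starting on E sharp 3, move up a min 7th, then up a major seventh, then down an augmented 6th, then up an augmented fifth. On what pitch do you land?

B sharp 4

A minor seventh up from E#3 is D#4.
D#4 up a major seventh → C##5 (11 semitones).
An augmented sixth down from C##5 is E4.
Up an augmented fifth from E4: B#4 (8 semitones up).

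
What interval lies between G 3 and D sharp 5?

G to D spans five letter names (G-A-B-C-D), plus an octave — that makes it a twelfth of some quality.
The perfect twelfth is 19 semitones; here we have 20, one semitone wider: augmented.
(Equivalently, a compound augmented fifth: an augmented fifth plus an octave.)

A12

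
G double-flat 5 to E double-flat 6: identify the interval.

G to E spans six letter names (G-A-B-C-D-E): a sixth.
Counting semitones, Gbb5→Ebb6 is 9, which is the major sixth.

major sixth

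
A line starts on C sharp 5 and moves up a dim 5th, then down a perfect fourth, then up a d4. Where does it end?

G flat 5

Up a diminished fifth from C#5: G5 (6 semitones up).
A perfect fourth down from G5 is D5.
D5 up a diminished fourth → Gb5 (4 semitones).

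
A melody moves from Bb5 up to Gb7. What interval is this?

B to G spans six letter names (B-C-D-E-F-G), plus an octave: a thirteenth.
Bb5 to Gb7 is 20 semitones, a half step short of the major thirteenth (21), so this is minor.
(Equivalently, a compound minor sixth: a minor sixth plus an octave.)

m13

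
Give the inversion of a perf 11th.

First reduce the compound perfect eleventh to its simple form, a perfect fourth.
Interval numbers invert to sum to nine: 4 + 5 = 9, so a fourth inverts to a fifth.
Quality inverts too: perfect stays perfect. That makes the inversion a perfect fifth.

perfect 5th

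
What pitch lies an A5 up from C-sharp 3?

G-double-sharp 3

The fifth takes the letter from C up to G.
An augmented fifth spans 8 semitones, so from C#3 the target pitch is G##3.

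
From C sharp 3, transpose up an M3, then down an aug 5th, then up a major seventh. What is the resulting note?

G sharp 3

Up a major third from C#3: E#3 (4 semitones up).
Down an augmented fifth from E#3: A2 (8 semitones down).
Up a major seventh from A2: G#3 (11 semitones up).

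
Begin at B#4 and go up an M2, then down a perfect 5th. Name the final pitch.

B#4 up a major second → C##5 (2 semitones).
Down a perfect fifth from C##5: F##4 (7 semitones down).

F##4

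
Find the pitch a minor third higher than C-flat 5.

E-double-flat 5

Counting three letter names up from C lands on E.
A minor third spans 3 semitones, so from Cb5 the target pitch is Ebb5.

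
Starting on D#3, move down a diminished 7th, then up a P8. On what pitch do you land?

A diminished seventh down from D#3 is E##2.
E##2 up a perfect octave → E##3 (12 semitones).

E##3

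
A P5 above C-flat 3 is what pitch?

The fifth takes the letter from C up to G.
A perfect fifth spans 7 semitones, so from Cb3 the target pitch is Gb3.

G-flat 3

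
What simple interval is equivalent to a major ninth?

Subtracting seven from the interval number removes an octave: 9 − 7 = 2.
So a major ninth is an octave plus a major second. The quality is unchanged.

major 2nd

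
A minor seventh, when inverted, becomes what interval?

Inverted interval numbers add to nine, so a seventh pairs with a second (7 + 2 = 9).
Quality inverts too: minor becomes major. That makes the inversion a major second.

major 2nd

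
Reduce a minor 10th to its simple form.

minor 3rd

Each octave removed subtracts seven from the number: 10 − 7 = 3.
Quality carries through unchanged, so the simple form is a minor third.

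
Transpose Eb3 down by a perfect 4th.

The fourth takes the letter from E down to B.
A perfect fourth is 5 semitones; 5 semitones down from Eb3 gives Bb2.

Bb2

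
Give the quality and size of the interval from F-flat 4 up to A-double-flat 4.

F to A spans three letter names (F-G-A), so the interval is some kind of third.
Fb4 to Abb4 is 3 semitones, a half step short of the major third (4), so this is minor.

minor third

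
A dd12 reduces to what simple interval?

doubly diminished 5th

Take out an octave (7 from the number): 12 − 7 = 5.
Quality carries through unchanged, so the simple form is a doubly diminished fifth.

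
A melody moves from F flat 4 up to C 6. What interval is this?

F to C spans five letter names (F-G-A-B-C), plus an octave, so the interval is some kind of twelfth.
A perfect twelfth would be 19 semitones; Fb4 to C6 is 20, one semitone wider, so the interval is augmented.
(Equivalently, a compound augmented fifth: an augmented fifth plus an octave.)

augmented twelfth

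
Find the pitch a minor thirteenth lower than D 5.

F sharp 3

The thirteenth's letter: D down six letter names plus an octave → F.
Moving 20 semitones down from D5 (the size of a minor thirteenth) reaches F#3.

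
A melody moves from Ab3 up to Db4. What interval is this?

perfect 4th

A to D spans four letter names (A-B-C-D): a fourth.
Counting semitones, Ab3→Db4 is 5, which is the perfect fourth.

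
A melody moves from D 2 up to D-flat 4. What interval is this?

D to D is the same letter name, plus 2 octaves — that makes it a fifteenth of some quality.
The perfect fifteenth is 24 semitones; here we have 23, one semitone narrower: diminished.
(Equivalently, a compound diminished octave: a diminished octave plus an octave.)

diminished fifteenth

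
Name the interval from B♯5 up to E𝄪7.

B to E spans four letter names (B-C-D-E), plus an octave: an eleventh.
The perfect eleventh is 17 semitones; here we have 18, one semitone wider: augmented.
(Equivalently, a compound augmented fourth: an augmented fourth plus an octave.)

augmented eleventh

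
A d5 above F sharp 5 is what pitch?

C 6

Five letter names up from F: C.
A diminished fifth spans 6 semitones, so from F#5 the target pitch is C6.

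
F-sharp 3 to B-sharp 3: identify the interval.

F to B spans four letter names (F-G-A-B), so the interval is some kind of fourth.
A perfect fourth would be 5 semitones; F#3 to B#3 is 6, one semitone wider, so the interval is augmented.

augmented 4th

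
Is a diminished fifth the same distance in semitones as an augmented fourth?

Both span 6 semitones: a diminished fifth and an augmented fourth are the same chromatic distance.

Yes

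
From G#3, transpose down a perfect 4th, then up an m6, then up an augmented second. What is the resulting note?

C##4

Down a perfect fourth from G#3: D#3 (5 semitones down).
A minor sixth up from D#3 is B3.
An augmented second up from B3 is C##4.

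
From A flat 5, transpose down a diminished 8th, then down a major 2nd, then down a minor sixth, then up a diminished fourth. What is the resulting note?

Ab5 down a diminished octave → A4 (11 semitones).
A4 down a major second → G4 (2 semitones).
Down a minor sixth from G4: B3 (8 semitones down).
A diminished fourth up from B3 is Eb4.

E flat 4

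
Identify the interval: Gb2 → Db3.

G to D spans five letter names (G-A-B-C-D), so the interval is some kind of fifth.
The perfect fifth spans 7 semitones, and Gb2 to Db3 is exactly 7 semitones — so this is a perfect fifth.

perfect fifth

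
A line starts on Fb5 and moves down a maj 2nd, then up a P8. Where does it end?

Down a major second from Fb5: Ebb5 (2 semitones down).
Up a perfect octave from Ebb5: Ebb6 (12 semitones up).

Ebb6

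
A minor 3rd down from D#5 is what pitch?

Counting three letter names down from D lands on B.
A minor third spans 3 semitones, so from D#5 the target pitch is B#4.

B#4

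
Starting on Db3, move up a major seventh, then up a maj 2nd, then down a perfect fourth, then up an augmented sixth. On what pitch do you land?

A major seventh up from Db3 is C4.
A major second up from C4 is D4.
D4 down a perfect fourth → A3 (5 semitones).
Up an augmented sixth from A3: F##4 (10 semitones up).

F##4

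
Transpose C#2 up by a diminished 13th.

Ab3

Six letters up from C (plus an octave) reaches A.
Moving 19 semitones up from C#2 (the size of a diminished thirteenth) reaches Ab3.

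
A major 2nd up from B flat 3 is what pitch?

Two letter names up from B: C.
Moving 2 semitones up from Bb3 (the size of a major second) reaches C4.

C 4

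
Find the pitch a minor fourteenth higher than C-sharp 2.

B 3

Counting seven letter names plus an octave up from C lands on B.
A minor fourteenth spans 22 semitones, so from C#2 the target pitch is B3.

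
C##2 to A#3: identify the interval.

C to A spans six letter names (C-D-E-F-G-A), plus an octave, so the interval is some kind of thirteenth.
C##2 to A#3 is 20 semitones, a half step short of the major thirteenth (21), so this is minor.
(Equivalently, a compound minor sixth: a minor sixth plus an octave.)

m13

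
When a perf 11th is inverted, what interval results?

P5

First reduce the compound perfect eleventh to its simple form, a perfect fourth.
Interval numbers invert to sum to nine: 4 + 5 = 9, so a fourth inverts to a fifth.
The quality also flips — perfect stays perfect — giving a perfect fifth.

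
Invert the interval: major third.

minor sixth

Interval numbers invert to sum to nine: 3 + 6 = 9, so a third inverts to a sixth.
Quality inverts too: major becomes minor. That makes the inversion a minor sixth.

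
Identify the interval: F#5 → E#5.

Descending from F#5 to E#5 is the same interval as ascending E#5 to F#5.
E to F spans two letter names (E-F) — that makes it a second of some quality.
E#5 to F#5 is 1 semitone, a half step short of the major second (2), so this is minor.

minor second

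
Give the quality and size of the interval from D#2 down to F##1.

Descending from D#2 to F##1 is the same interval as ascending F##1 to D#2.
F to D spans six letter names (F-G-A-B-C-D): a sixth.
F##1 to D#2 is 8 semitones, a half step short of the major sixth (9), so this is minor.

m6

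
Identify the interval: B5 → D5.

Descending from B5 to D5 is the same interval as ascending D5 to B5.
D to B spans six letter names (D-E-F-G-A-B): a sixth.
D5 to B5 is 9 semitones, matching the major sixth exactly, so the quality is major.

major sixth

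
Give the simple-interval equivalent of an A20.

augmented 6th

Take out 2 octaves (14 from the number): 20 − 14 = 6.
So an augmented twentieth is 2 octaves plus an augmented sixth. The quality is unchanged.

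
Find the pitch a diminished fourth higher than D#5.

G5

Four letter names up from D: G.
A diminished fourth is 4 semitones; 4 semitones up from D#5 gives G5.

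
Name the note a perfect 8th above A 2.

A 3

For an octave the letter name doesn't change: still A, an octave up.
A perfect octave is 12 semitones; 12 semitones up from A2 gives A3.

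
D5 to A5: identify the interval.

P5

D to A spans five letter names (D-E-F-G-A) — that makes it a fifth of some quality.
D5 to A5 is 7 semitones, matching the perfect fifth exactly, so the quality is perfect.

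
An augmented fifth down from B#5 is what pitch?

E5

Counting five letter names down from B lands on E.
An augmented fifth is 8 semitones; 8 semitones down from B#5 gives E5.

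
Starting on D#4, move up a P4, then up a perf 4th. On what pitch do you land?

D#4 up a perfect fourth → G#4 (5 semitones).
A perfect fourth up from G#4 is C#5.

C#5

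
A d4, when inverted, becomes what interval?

Inverted interval numbers add to nine, so a fourth pairs with a fifth (4 + 5 = 9).
And diminished becomes augmented under inversion, so we get an augmented fifth.

augmented 5th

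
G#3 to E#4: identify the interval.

M6

G to E spans six letter names (G-A-B-C-D-E): a sixth.
Counting semitones, G#3→E#4 is 9, which is the major sixth.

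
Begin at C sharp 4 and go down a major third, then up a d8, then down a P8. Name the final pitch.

A flat 3

Down a major third from C#4: A3 (4 semitones down).
A diminished octave up from A3 is Ab4.
A perfect octave down from Ab4 is Ab3.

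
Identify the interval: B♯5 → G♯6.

B to G spans six letter names (B-C-D-E-F-G), so the interval is some kind of sixth.
A major sixth would be 9 semitones, but B#5 to G#6 is 8 — one semitone narrower, making it a minor sixth.

minor sixth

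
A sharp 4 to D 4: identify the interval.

Descending from A#4 to D4 is the same interval as ascending D4 to A#4.
D to A spans five letter names (D-E-F-G-A) — that makes it a fifth of some quality.
A perfect fifth would be 7 semitones; D4 to A#4 is 8, one semitone wider, so the interval is augmented.

augmented 5th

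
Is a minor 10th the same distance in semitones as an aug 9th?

Yes

Both span 15 semitones: a minor tenth and an augmented ninth are the same chromatic distance.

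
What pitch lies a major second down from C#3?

B2

The second takes the letter from C down to B.
A major second is 2 semitones; 2 semitones down from C#3 gives B2.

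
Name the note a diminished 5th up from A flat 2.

Counting five letter names up from A lands on E.
Moving 6 semitones up from Ab2 (the size of a diminished fifth) reaches Ebb3.

E double-flat 3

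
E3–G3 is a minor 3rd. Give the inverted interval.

M6

Inverted interval numbers add to nine, so a third pairs with a sixth (3 + 6 = 9).
The quality also flips — minor becomes major — giving a major sixth.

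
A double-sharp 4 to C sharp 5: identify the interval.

diminished 3rd

A to C spans three letter names (A-B-C): a third.
The major third is 4 semitones; here we have 2, two semitones narrower: diminished.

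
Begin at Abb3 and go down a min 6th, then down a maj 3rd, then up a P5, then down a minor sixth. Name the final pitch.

A minor sixth down from Abb3 is Cb3.
Down a major third from Cb3: Abb2 (4 semitones down).
Up a perfect fifth from Abb2: Ebb3 (7 semitones up).
Down a minor sixth from Ebb3: Gb2 (8 semitones down).

Gb2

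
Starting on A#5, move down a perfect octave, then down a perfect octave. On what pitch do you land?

Down a perfect octave from A#5: A#4 (12 semitones down).
A perfect octave down from A#4 is A#3.

A#3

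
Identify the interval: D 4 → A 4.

perfect fifth

D to A spans five letter names (D-E-F-G-A), so the interval is some kind of fifth.
Counting semitones, D4→A4 is 7, which is the perfect fifth.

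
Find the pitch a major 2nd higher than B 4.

C sharp 5

Two letter names up from B: C.
A major second is 2 semitones; 2 semitones up from B4 gives C#5.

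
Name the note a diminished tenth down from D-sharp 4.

B-double-sharp 2

Three letters down from D (plus an octave) reaches B.
Moving 14 semitones down from D#4 (the size of a diminished tenth) reaches B##2.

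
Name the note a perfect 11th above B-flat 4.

E-flat 6

Four letters up from B (plus an octave) reaches E.
A perfect eleventh is 17 semitones; 17 semitones up from Bb4 gives Eb6.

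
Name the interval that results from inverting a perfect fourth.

The rule of nine gives the new number: 9 − 4 = 5, so a fourth becomes a fifth.
The quality also flips — perfect stays perfect — giving a perfect fifth.

P5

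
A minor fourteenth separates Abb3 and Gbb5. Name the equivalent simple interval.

Subtracting seven from the interval number removes an octave: 14 − 7 = 7.
That makes a minor fourteenth a compound minor seventh — an octave plus a minor seventh.

minor seventh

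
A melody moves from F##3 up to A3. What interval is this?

diminished 3rd

F to A spans three letter names (F-G-A), so the interval is some kind of third.
F##3 to A3 spans 2 semitones — two semitones narrower than the major third (4) — giving a diminished third.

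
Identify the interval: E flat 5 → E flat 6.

perfect octave

E to E is the same letter name, plus an octave, so the interval is some kind of octave.
Counting semitones, Eb5→Eb6 is 12, which is the perfect octave.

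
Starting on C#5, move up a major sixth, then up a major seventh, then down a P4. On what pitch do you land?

A major sixth up from C#5 is A#5.
Up a major seventh from A#5: G##6 (11 semitones up).
G##6 down a perfect fourth → D##6 (5 semitones).

D##6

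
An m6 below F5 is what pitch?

The sixth takes the letter from F down to A.
A minor sixth spans 8 semitones, so from F5 the target pitch is A4.

A4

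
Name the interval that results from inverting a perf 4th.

P5

The rule of nine gives the new number: 9 − 4 = 5, so a fourth becomes a fifth.
Quality inverts too: perfect stays perfect. That makes the inversion a perfect fifth.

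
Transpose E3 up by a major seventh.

Seven letter names up from E: D.
A major seventh spans 11 semitones, so from E3 the target pitch is D#4.

D#4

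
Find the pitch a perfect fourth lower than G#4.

Counting four letter names down from G lands on D.
A perfect fourth is 5 semitones; 5 semitones down from G#4 gives D#4.

D#4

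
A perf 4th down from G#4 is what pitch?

D#4

Four letter names down from G: D.
Moving 5 semitones down from G#4 (the size of a perfect fourth) reaches D#4.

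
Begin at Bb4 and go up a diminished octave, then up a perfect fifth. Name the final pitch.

Fb6

Bb4 up a diminished octave → Bbb5 (11 semitones).
A perfect fifth up from Bbb5 is Fb6.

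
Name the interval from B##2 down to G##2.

Descending from B##2 to G##2 is the same interval as ascending G##2 to B##2.
G to B spans three letter names (G-A-B) — that makes it a third of some quality.
Counting semitones, G##2→B##2 is 4, which is the major third.

M3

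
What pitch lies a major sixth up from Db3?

Bb3

Six letter names up from D: B.
A major sixth is 9 semitones; 9 semitones up from Db3 gives Bb3.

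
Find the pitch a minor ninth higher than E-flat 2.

Two letters up from E (plus an octave) reaches F.
A minor ninth is 13 semitones; 13 semitones up from Eb2 gives Fb3.

F-flat 3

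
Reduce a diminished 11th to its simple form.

diminished 4th

Take out an octave (7 from the number): 11 − 7 = 4.
So a diminished eleventh is an octave plus a diminished fourth. The quality is unchanged.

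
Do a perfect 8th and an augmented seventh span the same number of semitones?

Yes

A perfect octave spans 12 semitones, and an augmented seventh also spans 12 semitones — they're enharmonic.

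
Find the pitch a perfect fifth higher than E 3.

B 3

The fifth takes the letter from E up to B.
Moving 7 semitones up from E3 (the size of a perfect fifth) reaches B3.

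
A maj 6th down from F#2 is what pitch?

A1

The sixth takes the letter from F down to A.
A major sixth is 9 semitones; 9 semitones down from F#2 gives A1.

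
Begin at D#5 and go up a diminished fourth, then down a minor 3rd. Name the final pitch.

Up a diminished fourth from D#5: G5 (4 semitones up).
G5 down a minor third → E5 (3 semitones).

E5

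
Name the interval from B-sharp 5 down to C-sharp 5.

major seventh

Descending from B#5 to C#5 is the same interval as ascending C#5 to B#5.
C to B spans seven letter names (C-D-E-F-G-A-B): a seventh.
Counting semitones, C#5→B#5 is 11, which is the major seventh.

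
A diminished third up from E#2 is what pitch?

Counting three letter names up from E lands on G.
A diminished third is 2 semitones; 2 semitones up from E#2 gives G2.

G2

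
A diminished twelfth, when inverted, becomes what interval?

First reduce the compound diminished twelfth to its simple form, a diminished fifth.
Interval numbers invert to sum to nine: 5 + 4 = 9, so a fifth inverts to a fourth.
The quality also flips — diminished becomes augmented — giving an augmented fourth.

A4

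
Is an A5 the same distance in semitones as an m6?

Yes

An augmented fifth = 8 semitones = a minor sixth; enharmonically equal.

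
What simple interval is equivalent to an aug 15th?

Take out an octave (7 from the number): 15 − 7 = 8.
So an augmented fifteenth is an octave plus an augmented octave. The quality is unchanged.

augmented octave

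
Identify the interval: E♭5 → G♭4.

major 6th

Descending from Eb5 to Gb4 is the same interval as ascending Gb4 to Eb5.
G to E spans six letter names (G-A-B-C-D-E): a sixth.
Counting semitones, Gb4→Eb5 is 9, which is the major sixth.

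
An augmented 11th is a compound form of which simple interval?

augmented fourth

Take out an octave (7 from the number): 11 − 7 = 4.
Quality carries through unchanged, so the simple form is an augmented fourth.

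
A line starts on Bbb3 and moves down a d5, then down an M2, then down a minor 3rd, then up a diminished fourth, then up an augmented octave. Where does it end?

A diminished fifth down from Bbb3 is Eb3.
Eb3 down a major second → Db3 (2 semitones).
Down a minor third from Db3: Bb2 (3 semitones down).
A diminished fourth up from Bb2 is Ebb3.
Ebb3 up an augmented octave → Eb4 (13 semitones).

Eb4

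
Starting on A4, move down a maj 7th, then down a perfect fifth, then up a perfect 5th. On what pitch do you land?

A major seventh down from A4 is Bb3.
A perfect fifth down from Bb3 is Eb3.
A perfect fifth up from Eb3 is Bb3.

Bb3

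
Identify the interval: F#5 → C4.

A11

Descending from F#5 to C4 is the same interval as ascending C4 to F#5.
C to F spans four letter names (C-D-E-F), plus an octave, so the interval is some kind of eleventh.
A perfect eleventh would be 17 semitones; C4 to F#5 is 18, one semitone wider, so the interval is augmented.
(Equivalently, a compound augmented fourth: an augmented fourth plus an octave.)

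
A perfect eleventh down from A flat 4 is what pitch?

Four letters down from A (plus an octave) reaches E.
Moving 17 semitones down from Ab4 (the size of a perfect eleventh) reaches Eb3.

E flat 3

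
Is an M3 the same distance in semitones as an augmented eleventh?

A major third is 4 semitones but an augmented eleventh is 18 semitones — different sizes.

No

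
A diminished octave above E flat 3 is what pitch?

The letter stays E (same as the start), shifted an octave up.
A diminished octave is 11 semitones; 11 semitones up from Eb3 gives Ebb4.

E double-flat 4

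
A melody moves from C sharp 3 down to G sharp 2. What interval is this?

perfect 4th

Descending from C#3 to G#2 is the same interval as ascending G#2 to C#3.
G to C spans four letter names (G-A-B-C), so the interval is some kind of fourth.
Counting semitones, G#2→C#3 is 5, which is the perfect fourth.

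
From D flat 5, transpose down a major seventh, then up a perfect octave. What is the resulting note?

E double-flat 5

A major seventh down from Db5 is Ebb4.
A perfect octave up from Ebb4 is Ebb5.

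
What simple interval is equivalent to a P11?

Take out an octave (7 from the number): 11 − 7 = 4.
Quality carries through unchanged, so the simple form is a perfect fourth.

perfect 4th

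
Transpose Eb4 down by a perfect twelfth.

Ab2

Five letters down from E (plus an octave) reaches A.
A perfect twelfth spans 19 semitones, so from Eb4 the target pitch is Ab2.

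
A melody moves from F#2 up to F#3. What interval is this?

F to F is the same letter name, plus an octave — that makes it an octave of some quality.
F#2 to F#3 is 12 semitones, matching the perfect octave exactly, so the quality is perfect.

perfect 8th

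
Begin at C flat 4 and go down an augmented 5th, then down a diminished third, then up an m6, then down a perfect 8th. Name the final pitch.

Cb4 down an augmented fifth → Fbb3 (8 semitones).
Down a diminished third from Fbb3: Db3 (2 semitones down).
A minor sixth up from Db3 is Bbb3.
Down a perfect octave from Bbb3: Bbb2 (12 semitones down).

B double-flat 2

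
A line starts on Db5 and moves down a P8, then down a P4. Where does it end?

Ab3

Down a perfect octave from Db5: Db4 (12 semitones down).
Db4 down a perfect fourth → Ab3 (5 semitones).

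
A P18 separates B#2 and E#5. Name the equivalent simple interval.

Each octave removed subtracts seven from the number: 18 − 14 = 4.
So a perfect eighteenth is 2 octaves plus a perfect fourth. The quality is unchanged.

perfect fourth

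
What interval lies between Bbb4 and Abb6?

B to A spans seven letter names (B-C-D-E-F-G-A), plus an octave, so the interval is some kind of fourteenth.
Bbb4 to Abb6 is 22 semitones, a half step short of the major fourteenth (23), so this is minor.
(Equivalently, a compound minor seventh: a minor seventh plus an octave.)

m14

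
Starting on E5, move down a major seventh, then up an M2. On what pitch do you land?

Down a major seventh from E5: F4 (11 semitones down).
Up a major second from F4: G4 (2 semitones up).

G4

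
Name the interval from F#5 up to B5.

F to B spans four letter names (F-G-A-B) — that makes it a fourth of some quality.
The perfect fourth spans 5 semitones, and F#5 to B5 is exactly 5 semitones — so this is a perfect fourth.

perfect fourth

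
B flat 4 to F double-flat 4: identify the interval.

doubly augmented fourth

Descending from Bb4 to Fbb4 is the same interval as ascending Fbb4 to Bb4.
F to B spans four letter names (F-G-A-B): a fourth.
The perfect fourth is 5 semitones; here we have 7, two semitones wider: doubly augmented.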